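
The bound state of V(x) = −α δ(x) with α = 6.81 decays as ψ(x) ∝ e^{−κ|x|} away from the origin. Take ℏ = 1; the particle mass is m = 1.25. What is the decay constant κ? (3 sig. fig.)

Integrate −(ℏ²/2m)ψ'' − αδ(x)ψ = Eψ from −ε to +ε: the ψ'' term gives ψ'(0⁺) − ψ'(0⁻) and the δ term gives −(2mα/ℏ²)ψ(0).
With ψ ∝ e^{−κ|x|} this yields −2κ = −2mα/ℏ², so κ = mα/ℏ² = 8.513.

κ = 8.51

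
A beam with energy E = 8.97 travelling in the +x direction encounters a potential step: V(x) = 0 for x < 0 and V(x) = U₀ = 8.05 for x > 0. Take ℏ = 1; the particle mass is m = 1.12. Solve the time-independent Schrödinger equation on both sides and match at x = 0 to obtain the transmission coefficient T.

T = 0.735

The wavenumbers are k₁ = √(2mE)/ℏ = 4.482 on the left and k₂ = √(2m(E − U₀))/ℏ = 1.436 on the right.
Continuity of ψ and ψ′ at the step yields the reflection amplitude r = (k₁ − k₂)/(k₁ + k₂) = 0.5149; thus R = |r|² = 0.2651, T = 0.7349.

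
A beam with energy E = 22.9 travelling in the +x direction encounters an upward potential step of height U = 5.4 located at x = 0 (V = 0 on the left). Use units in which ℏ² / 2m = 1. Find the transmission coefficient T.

T = 0.995

The wavenumbers are k₁ = √(2mE)/ℏ = 4.785 on the left and k₂ = √(2m(E − U))/ℏ = 4.183 on the right.
Matching ψ and ψ′ at x = 0 gives r = (k₁ − k₂)/(k₁ + k₂), so R = r² = 0.004507 and T = 1 − R = 0.9955.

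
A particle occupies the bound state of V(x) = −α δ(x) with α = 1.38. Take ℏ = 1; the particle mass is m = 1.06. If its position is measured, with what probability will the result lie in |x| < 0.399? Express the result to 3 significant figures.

P = 0.689

The normalised bound state is ψ = √κ e^{−κ|x|} with κ = mα/ℏ² = 1.463.
P(|x| < d) = ∫_{−d}^{d} κ e^{−2κ|x|} dx = 1 − e^{−2κd} = 1 − e^{−1.167} = 0.6888.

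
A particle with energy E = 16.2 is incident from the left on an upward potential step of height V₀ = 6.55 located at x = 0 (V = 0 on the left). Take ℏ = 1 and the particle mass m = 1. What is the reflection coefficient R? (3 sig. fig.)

On each side the TISE gives plane waves with k = √(2m(E − V))/ℏ: k₁ = √(2·1·16.2) = 5.692, k₂ = √(2·1·9.65) = 4.393.
Matching ψ and ψ′ at x = 0 gives r = (k₁ − k₂)/(k₁ + k₂), so R = r² = 0.01659 and T = 1 − R = 0.9834.

R = 0.0166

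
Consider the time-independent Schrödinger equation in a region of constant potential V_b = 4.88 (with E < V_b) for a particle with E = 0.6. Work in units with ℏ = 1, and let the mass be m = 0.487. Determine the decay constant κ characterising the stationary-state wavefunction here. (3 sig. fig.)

Since E < V_b the TISE in this region is ψ'' = κ²ψ with κ = √(2m(V_b − E))/ℏ.
κ = √(2 × 0.487 × 4.28) = 2.042.

κ = 2.04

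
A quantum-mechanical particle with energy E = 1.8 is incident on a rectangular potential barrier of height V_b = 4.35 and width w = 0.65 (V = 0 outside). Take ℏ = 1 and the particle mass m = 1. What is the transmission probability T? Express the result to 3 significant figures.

T = 0.187

Since E < V_b the interior solution is evanescent with decay constant κ = √(2m(V_b − E))/ℏ = 2.258.
κw = 1.468, sinh(κw) = 2.055.
Matching ψ, ψ′ at both faces gives T = [1 + V_b² sinh²(κw) / (4E(V_b − E))]⁻¹ = 1/5.352 = 0.187.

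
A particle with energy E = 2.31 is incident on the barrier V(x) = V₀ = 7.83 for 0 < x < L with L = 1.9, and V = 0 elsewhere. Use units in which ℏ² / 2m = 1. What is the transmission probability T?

Since E < V₀ the interior solution is evanescent with decay constant κ = √(2m(V₀ − E))/ℏ = 2.349.
κL = 4.464, sinh(κL) = 43.41.
Matching ψ, ψ′ at both faces gives T = [1 + V₀² sinh²(κL) / (4E(V₀ − E))]⁻¹ = 1/2266 = 0.000441.

T = 0.000441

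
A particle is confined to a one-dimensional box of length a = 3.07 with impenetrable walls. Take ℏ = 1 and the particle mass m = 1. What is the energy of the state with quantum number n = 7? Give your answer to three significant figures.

Requiring ψ(0) = ψ(a) = 0 quantises k = nπ/a, hence E_n = ℏ²k²/2m = n²π²ℏ²/(2ma²).
E_7 = 7² × π² / (2 × 1 × 3.07²) = 25.66.

E = 25.7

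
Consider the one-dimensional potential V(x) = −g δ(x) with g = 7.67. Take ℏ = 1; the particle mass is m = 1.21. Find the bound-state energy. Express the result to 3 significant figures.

E = -35.6

The bound state is ψ(x) = √κ e^{−κ|x|}. The derivative jump ψ'(0⁺) − ψ'(0⁻) = −(2mg/ℏ²)ψ(0) fixes κ = mg/ℏ² = 9.281.
Then E = −ℏ²κ²/(2m) = −mg²/(2ℏ²) = -35.59.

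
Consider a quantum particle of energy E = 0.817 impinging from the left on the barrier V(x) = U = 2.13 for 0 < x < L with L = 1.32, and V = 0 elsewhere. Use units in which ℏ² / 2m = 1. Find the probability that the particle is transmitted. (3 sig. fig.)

Since E < U the interior solution is evanescent with decay constant κ = √(2m(U − E))/ℏ = 1.146.
κL = 1.513, sinh(κL) = 2.159.
Matching ψ, ψ′ at both faces gives T = [1 + U² sinh²(κL) / (4E(U − E))]⁻¹ = 1/5.928 = 0.169.

T = 0.169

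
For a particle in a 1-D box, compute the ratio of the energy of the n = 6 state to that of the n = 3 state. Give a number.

E_n = n²π²ℏ²/(2mL²) so the ratio is n₂²/n₁² = 36/9 = 4.

4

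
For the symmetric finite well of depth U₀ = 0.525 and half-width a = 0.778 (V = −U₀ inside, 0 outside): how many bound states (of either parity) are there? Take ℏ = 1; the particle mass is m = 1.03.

N = 1

Define the well-strength parameter z₀ = (a/ℏ)√(2mU₀) = 0.778 × √(2·1.03·0.525) = 0.8091.
The even/odd transcendental equations gain one root per π/2 in z₀, giving N = 1 + ⌊2z₀/π⌋ = 1 + ⌊0.5151⌋ = 1.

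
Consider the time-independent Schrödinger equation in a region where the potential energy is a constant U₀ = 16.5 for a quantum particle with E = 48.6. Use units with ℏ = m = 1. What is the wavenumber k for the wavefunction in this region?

k = 8.01

With E > U₀ the solution is oscillatory, ψ ∝ e^{±ikx} with k = √(2m(E − U₀))/ℏ.
k = √(2 × 1 × 32.1) = 8.012.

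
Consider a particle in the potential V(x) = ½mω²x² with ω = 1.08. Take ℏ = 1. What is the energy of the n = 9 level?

The oscillator eigenvalues are E_n = ℏω(n + ½), so E_9 = 1.08 × 9.5 = 10.26.

E = 10.3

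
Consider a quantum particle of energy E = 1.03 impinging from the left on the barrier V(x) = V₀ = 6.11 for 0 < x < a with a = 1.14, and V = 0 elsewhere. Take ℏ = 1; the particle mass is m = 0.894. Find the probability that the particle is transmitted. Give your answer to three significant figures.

T = 0.00232

Since E < V₀ the interior solution is evanescent with decay constant κ = √(2m(V₀ − E))/ℏ = 3.014.
κa = 3.436, sinh(κa) = 15.51.
The exact tunnelling result is T⁻¹ = 1 + V₀² sinh²(κa) / [4E(V₀ − E)] = 430.1, so T = 0.00232.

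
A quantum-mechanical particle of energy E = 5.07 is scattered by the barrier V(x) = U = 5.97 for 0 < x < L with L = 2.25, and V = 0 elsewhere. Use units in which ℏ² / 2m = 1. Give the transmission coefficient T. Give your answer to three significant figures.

E < U: inside the barrier ψ ∝ e^{±κx} with κ = √(2m(U − E))/ℏ = 0.9487.
κL = 2.135, sinh(κL) = 4.167.
The exact tunnelling result is T⁻¹ = 1 + U² sinh²(κL) / [4E(U − E)] = 34.91, so T = 0.0286.

T = 0.0286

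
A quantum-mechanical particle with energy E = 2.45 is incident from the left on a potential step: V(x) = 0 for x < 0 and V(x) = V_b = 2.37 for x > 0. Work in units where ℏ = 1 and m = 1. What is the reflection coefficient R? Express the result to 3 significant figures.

On each side the TISE gives plane waves with k = √(2m(E − V))/ℏ: k₁ = √(2·1·2.45) = 2.214, k₂ = √(2·1·0.08) = 0.4000.
Continuity of ψ and ψ′ at the step yields the reflection amplitude r = (k₁ − k₂)/(k₁ + k₂) = 0.6939; thus R = |r|² = 0.4815, T = 0.5185.

R = 0.482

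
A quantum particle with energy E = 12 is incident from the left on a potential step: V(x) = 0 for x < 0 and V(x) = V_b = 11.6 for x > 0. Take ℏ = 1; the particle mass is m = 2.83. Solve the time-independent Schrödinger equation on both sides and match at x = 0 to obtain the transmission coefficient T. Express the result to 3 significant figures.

T = 0.522

The wavenumbers are k₁ = √(2mE)/ℏ = 8.241 on the left and k₂ = √(2m(E − V_b))/ℏ = 1.505 on the right.
Matching ψ and ψ′ at x = 0 gives r = (k₁ − k₂)/(k₁ + k₂), so R = r² = 0.4778 and T = 1 − R = 0.5222.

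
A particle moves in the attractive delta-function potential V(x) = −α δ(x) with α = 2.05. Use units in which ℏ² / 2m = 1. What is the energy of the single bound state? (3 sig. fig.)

E = -1.05

The bound state is ψ(x) = √κ e^{−κ|x|}. The derivative jump ψ'(0⁺) − ψ'(0⁻) = −(2mα/ℏ²)ψ(0) fixes κ = mα/ℏ² = 1.025.
Then E = −ℏ²κ²/(2m) = −mα²/(2ℏ²) = -1.051.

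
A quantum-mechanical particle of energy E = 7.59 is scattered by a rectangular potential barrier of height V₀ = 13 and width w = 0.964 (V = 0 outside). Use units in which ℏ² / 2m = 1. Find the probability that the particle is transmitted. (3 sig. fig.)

T = 0.0429

E < V₀: inside the barrier ψ ∝ e^{±κx} with κ = √(2m(V₀ − E))/ℏ = 2.326.
κw = 2.242, sinh(κw) = 4.654.
Matching ψ, ψ′ at both faces gives T = [1 + V₀² sinh²(κw) / (4E(V₀ − E))]⁻¹ = 1/23.29 = 0.0429.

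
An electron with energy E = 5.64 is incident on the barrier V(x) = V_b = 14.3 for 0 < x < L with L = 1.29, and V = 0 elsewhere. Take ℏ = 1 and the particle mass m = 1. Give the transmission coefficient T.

T = 0.0000830

Since E < V_b the interior solution is evanescent with decay constant κ = √(2m(V_b − E))/ℏ = 4.162.
κL = 5.369, sinh(κL) = 107.3.
The exact tunnelling result is T⁻¹ = 1 + V_b² sinh²(κL) / [4E(V_b − E)] = 12050, so T = 0.0000830.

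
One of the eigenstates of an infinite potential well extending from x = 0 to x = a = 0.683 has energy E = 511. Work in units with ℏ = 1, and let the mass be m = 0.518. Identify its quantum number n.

For an infinite well E_n = n²π²ℏ²/(2ma²), so n = (a/πℏ)√(2mE).
n = (0.683/π) × √(2 × 0.518 × 511) = 5.002 → n = 5.

n = 5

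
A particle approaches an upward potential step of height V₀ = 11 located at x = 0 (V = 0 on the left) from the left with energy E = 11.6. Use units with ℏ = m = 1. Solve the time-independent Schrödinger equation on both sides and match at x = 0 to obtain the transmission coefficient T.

The wavenumbers are k₁ = √(2mE)/ℏ = 4.817 on the left and k₂ = √(2m(E − V₀))/ℏ = 1.095 on the right.
Matching ψ and ψ′ at x = 0 gives r = (k₁ − k₂)/(k₁ + k₂), so R = r² = 0.3962 and T = 1 − R = 0.6038.

T = 0.604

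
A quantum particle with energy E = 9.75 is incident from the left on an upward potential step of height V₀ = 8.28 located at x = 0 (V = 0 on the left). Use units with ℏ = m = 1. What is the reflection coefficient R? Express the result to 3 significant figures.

R = 0.194

On each side the TISE gives plane waves with k = √(2m(E − V))/ℏ: k₁ = √(2·1·9.75) = 4.416, k₂ = √(2·1·1.47) = 1.715.
Matching ψ and ψ′ at x = 0 gives r = (k₁ − k₂)/(k₁ + k₂), so R = r² = 0.1941 and T = 1 − R = 0.8059.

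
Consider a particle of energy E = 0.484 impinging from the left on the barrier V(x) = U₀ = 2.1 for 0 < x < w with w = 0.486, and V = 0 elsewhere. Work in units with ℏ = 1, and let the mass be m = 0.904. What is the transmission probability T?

E < U₀: inside the barrier ψ ∝ e^{±κx} with κ = √(2m(U₀ − E))/ℏ = 1.709.
κw = 0.8307, sinh(κw) = 0.9296.
Matching ψ, ψ′ at both faces gives T = [1 + U₀² sinh²(κw) / (4E(U₀ − E))]⁻¹ = 1/2.218 = 0.451.

T = 0.451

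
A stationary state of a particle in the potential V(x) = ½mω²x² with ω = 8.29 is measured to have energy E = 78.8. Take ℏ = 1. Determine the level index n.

Invert E_n = (n + ½)ℏω: n = E/ℏω − ½ = 9.005, so n = 9.

n = 9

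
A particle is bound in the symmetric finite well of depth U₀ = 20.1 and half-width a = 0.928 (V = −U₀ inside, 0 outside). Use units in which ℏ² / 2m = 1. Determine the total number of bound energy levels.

N = 3

The dimensionless depth is z₀ = a√(2mU₀)/ℏ = 0.928 × √(20.10) = 4.161.
The even/odd transcendental equations gain one root per π/2 in z₀, giving N = 1 + ⌊2z₀/π⌋ = 1 + ⌊2.649⌋ = 3.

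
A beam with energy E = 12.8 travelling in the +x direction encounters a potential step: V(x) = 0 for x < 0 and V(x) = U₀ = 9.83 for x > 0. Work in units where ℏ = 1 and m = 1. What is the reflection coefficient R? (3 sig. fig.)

R = 0.122

On each side the TISE gives plane waves with k = √(2m(E − V))/ℏ: k₁ = √(2·1·12.8) = 5.060, k₂ = √(2·1·2.97) = 2.437.
Continuity of ψ and ψ′ at the step yields the reflection amplitude r = (k₁ − k₂)/(k₁ + k₂) = 0.3498; thus R = |r|² = 0.1224, T = 0.8776.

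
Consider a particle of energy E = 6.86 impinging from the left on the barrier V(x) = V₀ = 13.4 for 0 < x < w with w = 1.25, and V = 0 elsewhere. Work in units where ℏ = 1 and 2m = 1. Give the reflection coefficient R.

R = 0.993

Since E < V₀ the interior solution is evanescent with decay constant κ = √(2m(V₀ − E))/ℏ = 2.557.
κw = 3.197, sinh(κw) = 12.21.
Matching ψ, ψ′ at both faces gives T = [1 + V₀² sinh²(κw) / (4E(V₀ − E))]⁻¹ = 1/150.1 = 0.00666.
R = 1 − T = 0.993.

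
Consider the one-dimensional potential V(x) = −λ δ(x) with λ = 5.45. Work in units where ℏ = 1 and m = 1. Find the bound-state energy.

E = -14.9

For x ≠ 0 the bound state is ψ ∝ e^{−κ|x|}; integrating the TISE across the delta gives the cusp condition 2κ = 2mλ/ℏ², so κ = 5.450.
Then E = −ℏ²κ²/(2m) = −mλ²/(2ℏ²) = -14.85.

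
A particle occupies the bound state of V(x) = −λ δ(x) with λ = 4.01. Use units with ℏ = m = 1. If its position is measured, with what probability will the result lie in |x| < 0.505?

P = 0.983

The normalised bound state is ψ = √κ e^{−κ|x|} with κ = mλ/ℏ² = 4.010.
P(|x| < d) = ∫_{−d}^{d} κ e^{−2κ|x|} dx = 1 − e^{−2κd} = 1 − e^{−4.050} = 0.9826.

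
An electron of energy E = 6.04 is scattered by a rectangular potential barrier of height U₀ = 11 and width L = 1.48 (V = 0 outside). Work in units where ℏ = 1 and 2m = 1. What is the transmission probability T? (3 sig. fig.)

T = 0.00542

E < U₀: inside the barrier ψ ∝ e^{±κx} with κ = √(2m(U₀ − E))/ℏ = 2.227.
κL = 3.296, sinh(κL) = 13.49.
Matching ψ, ψ′ at both faces gives T = [1 + U₀² sinh²(κL) / (4E(U₀ − E))]⁻¹ = 1/184.6 = 0.00542.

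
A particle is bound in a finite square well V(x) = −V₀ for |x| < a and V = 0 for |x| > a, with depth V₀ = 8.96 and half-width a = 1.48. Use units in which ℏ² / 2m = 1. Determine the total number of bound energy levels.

N = 3

The dimensionless depth is z₀ = a√(2mV₀)/ℏ = 1.48 × √(8.960) = 4.430.
A new bound state (alternating even/odd) appears each time z₀ passes a multiple of π/2, so N = ⌊2z₀/π⌋ + 1 = ⌊2.820⌋ + 1 = 3.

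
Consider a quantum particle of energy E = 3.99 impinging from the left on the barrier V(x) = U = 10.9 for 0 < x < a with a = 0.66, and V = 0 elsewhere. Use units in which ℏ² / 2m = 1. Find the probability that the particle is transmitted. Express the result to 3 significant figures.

Since E < U the interior solution is evanescent with decay constant κ = √(2m(U − E))/ℏ = 2.629.
κa = 1.735, sinh(κa) = 2.746.
The exact tunnelling result is T⁻¹ = 1 + U² sinh²(κa) / [4E(U − E)] = 9.124, so T = 0.110.

T = 0.110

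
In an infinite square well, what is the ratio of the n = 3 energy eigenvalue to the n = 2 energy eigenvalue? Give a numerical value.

2.25

E_n = n²π²ℏ²/(2mL²) so the ratio is n₂²/n₁² = 9/4 = 2.25.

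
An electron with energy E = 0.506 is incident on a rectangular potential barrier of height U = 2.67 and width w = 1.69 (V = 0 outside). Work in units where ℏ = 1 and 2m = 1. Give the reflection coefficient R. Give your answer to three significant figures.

R = 0.983

Since E < U the interior solution is evanescent with decay constant κ = √(2m(U − E))/ℏ = 1.471.
κw = 2.486, sinh(κw) = 5.965.
Matching ψ, ψ′ at both faces gives T = [1 + U² sinh²(κw) / (4E(U − E))]⁻¹ = 1/58.92 = 0.0170.
R = 1 − T = 0.983.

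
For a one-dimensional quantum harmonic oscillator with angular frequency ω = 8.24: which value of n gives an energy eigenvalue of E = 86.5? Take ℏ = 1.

Invert E_n = (n + ½)ℏω: n = E/ℏω − ½ = 9.998, so n = 10.

n = 10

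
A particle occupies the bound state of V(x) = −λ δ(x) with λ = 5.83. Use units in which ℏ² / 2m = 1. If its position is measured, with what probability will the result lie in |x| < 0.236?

The normalised bound state is ψ = √κ e^{−κ|x|} with κ = mλ/ℏ² = 2.915.
P(|x| < d) = ∫_{−d}^{d} κ e^{−2κ|x|} dx = 1 − e^{−2κd} = 1 − e^{−1.376} = 0.7474.

P = 0.747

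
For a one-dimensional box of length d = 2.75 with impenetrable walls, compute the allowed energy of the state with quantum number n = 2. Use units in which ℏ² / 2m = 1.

E = 5.22

Requiring ψ(0) = ψ(d) = 0 quantises k = nπ/d, hence E_n = ℏ²k²/2m = n²π²ℏ²/(2md²).
E_2 = 2² × π² / (2 × 0.5 × 2.75²) = 5.220.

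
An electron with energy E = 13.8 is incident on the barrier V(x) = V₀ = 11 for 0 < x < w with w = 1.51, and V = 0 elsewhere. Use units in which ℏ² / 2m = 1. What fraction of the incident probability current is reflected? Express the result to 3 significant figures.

R = 0.207

Above the barrier the interior wavenumber is k₂ = √(2m(E − V₀))/ℏ = 1.673, giving phase k₂w = 2.527.
T = [1 + V₀² sin²(k₂w) / (4E(E − V₀))]⁻¹ = 1/1.261 = 0.793.
R = 1 − T = 0.207.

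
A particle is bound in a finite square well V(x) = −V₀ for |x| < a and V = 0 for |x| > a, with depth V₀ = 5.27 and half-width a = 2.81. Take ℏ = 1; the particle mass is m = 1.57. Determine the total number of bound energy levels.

N = 8

Define the well-strength parameter z₀ = (a/ℏ)√(2mV₀) = 2.81 × √(2·1.57·5.27) = 11.43.
The even/odd transcendental equations gain one root per π/2 in z₀, giving N = 1 + ⌊2z₀/π⌋ = 1 + ⌊7.277⌋ = 8.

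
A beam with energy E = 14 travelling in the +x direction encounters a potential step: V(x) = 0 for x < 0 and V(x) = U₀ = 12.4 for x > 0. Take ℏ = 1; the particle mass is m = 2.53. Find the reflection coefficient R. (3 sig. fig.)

R = 0.245

The wavenumbers are k₁ = √(2mE)/ℏ = 8.417 on the left and k₂ = √(2m(E − U₀))/ℏ = 2.845 on the right.
Continuity of ψ and ψ′ at the step yields the reflection amplitude r = (k₁ − k₂)/(k₁ + k₂) = 0.4947; thus R = |r|² = 0.2447, T = 0.7553.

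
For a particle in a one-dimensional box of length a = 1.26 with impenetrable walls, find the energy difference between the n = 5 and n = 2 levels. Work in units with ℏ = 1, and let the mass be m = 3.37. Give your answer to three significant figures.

ΔE = 19.4

E_n = n²π²ℏ²/(2ma²), so ΔE = (5² − 2²) π²ℏ²/(2ma²).
ΔE = 21 × π² / (2 × 3.37 × 1.26²) = 19.37.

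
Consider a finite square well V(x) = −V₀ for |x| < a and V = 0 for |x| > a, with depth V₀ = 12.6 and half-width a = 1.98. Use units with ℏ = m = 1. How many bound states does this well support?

N = 7

The dimensionless depth is z₀ = a√(2mV₀)/ℏ = 1.98 × √(25.20) = 9.940.
The even/odd transcendental equations gain one root per π/2 in z₀, giving N = 1 + ⌊2z₀/π⌋ = 1 + ⌊6.328⌋ = 7.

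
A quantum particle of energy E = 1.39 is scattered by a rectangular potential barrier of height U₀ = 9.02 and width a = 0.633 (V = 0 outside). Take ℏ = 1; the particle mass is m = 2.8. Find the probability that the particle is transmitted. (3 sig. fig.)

Since E < U₀ the interior solution is evanescent with decay constant κ = √(2m(U₀ − E))/ℏ = 6.537.
κa = 4.138, sinh(κa) = 31.32.
Matching ψ, ψ′ at both faces gives T = [1 + U₀² sinh²(κa) / (4E(U₀ − E))]⁻¹ = 1/1882 = 0.000531.

T = 0.000531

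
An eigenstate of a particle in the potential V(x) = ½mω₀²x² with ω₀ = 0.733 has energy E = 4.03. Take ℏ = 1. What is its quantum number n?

n = 5

E_n = ℏω₀(n + ½) ⇒ n = E/(ℏω₀) − ½ = 4.03/0.733 − 0.5 = 4.998 → n = 5.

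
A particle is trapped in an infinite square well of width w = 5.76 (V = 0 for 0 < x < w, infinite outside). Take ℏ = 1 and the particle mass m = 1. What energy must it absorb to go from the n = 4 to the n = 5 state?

E_n = n²π²ℏ²/(2mw²), so ΔE = (5² − 4²) π²ℏ²/(2mw²).
ΔE = 9 × π² / (2 × 1 × 5.76²) = 1.339.

ΔE = 1.34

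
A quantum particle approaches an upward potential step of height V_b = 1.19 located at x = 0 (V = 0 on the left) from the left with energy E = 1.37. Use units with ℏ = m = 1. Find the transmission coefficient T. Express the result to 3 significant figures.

On each side the TISE gives plane waves with k = √(2m(E − V))/ℏ: k₁ = √(2·1·1.37) = 1.655, k₂ = √(2·1·0.18) = 0.6000.
Continuity of ψ and ψ′ at the step yields the reflection amplitude r = (k₁ − k₂)/(k₁ + k₂) = 0.4679; thus R = |r|² = 0.2189, T = 0.7811.

T = 0.781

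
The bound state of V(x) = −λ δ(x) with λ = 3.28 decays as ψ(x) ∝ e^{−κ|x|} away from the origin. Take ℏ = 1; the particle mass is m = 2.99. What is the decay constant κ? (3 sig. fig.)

κ = 9.81

Integrate −(ℏ²/2m)ψ'' − λδ(x)ψ = Eψ from −ε to +ε: the ψ'' term gives ψ'(0⁺) − ψ'(0⁻) and the δ term gives −(2mλ/ℏ²)ψ(0).
With ψ ∝ e^{−κ|x|} this yields −2κ = −2mλ/ℏ², so κ = mλ/ℏ² = 9.807.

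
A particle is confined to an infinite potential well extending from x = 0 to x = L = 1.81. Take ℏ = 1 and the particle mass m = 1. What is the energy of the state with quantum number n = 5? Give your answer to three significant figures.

E = 37.7

Requiring ψ(0) = ψ(L) = 0 quantises k = nπ/L, hence E_n = ℏ²k²/2m = n²π²ℏ²/(2mL²).
E_5 = 5² × π² / (2 × 1 × 1.81²) = 37.66.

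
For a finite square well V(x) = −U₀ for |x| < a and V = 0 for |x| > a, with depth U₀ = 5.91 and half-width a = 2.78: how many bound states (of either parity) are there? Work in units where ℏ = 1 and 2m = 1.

The dimensionless depth is z₀ = a√(2mU₀)/ℏ = 2.78 × √(5.910) = 6.758.
The even/odd transcendental equations gain one root per π/2 in z₀, giving N = 1 + ⌊2z₀/π⌋ = 1 + ⌊4.302⌋ = 5.

N = 5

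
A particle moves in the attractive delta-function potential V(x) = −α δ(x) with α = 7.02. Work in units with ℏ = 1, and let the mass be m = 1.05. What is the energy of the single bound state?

E = -25.9

The bound state is ψ(x) = √κ e^{−κ|x|}. The derivative jump ψ'(0⁺) − ψ'(0⁻) = −(2mα/ℏ²)ψ(0) fixes κ = mα/ℏ² = 7.371.
Then E = −ℏ²κ²/(2m) = −mα²/(2ℏ²) = -25.87.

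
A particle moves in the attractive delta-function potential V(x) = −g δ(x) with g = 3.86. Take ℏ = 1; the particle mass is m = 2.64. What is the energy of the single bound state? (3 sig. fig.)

E = -19.7

The bound state is ψ(x) = √κ e^{−κ|x|}. The derivative jump ψ'(0⁺) − ψ'(0⁻) = −(2mg/ℏ²)ψ(0) fixes κ = mg/ℏ² = 10.19.
Then E = −ℏ²κ²/(2m) = −mg²/(2ℏ²) = -19.67.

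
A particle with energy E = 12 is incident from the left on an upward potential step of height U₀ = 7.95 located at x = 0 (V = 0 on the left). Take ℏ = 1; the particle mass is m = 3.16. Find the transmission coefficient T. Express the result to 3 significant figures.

The wavenumbers are k₁ = √(2mE)/ℏ = 8.709 on the left and k₂ = √(2m(E − U₀))/ℏ = 5.059 on the right.
Continuity of ψ and ψ′ at the step yields the reflection amplitude r = (k₁ − k₂)/(k₁ + k₂) = 0.2651; thus R = |r|² = 0.07026, T = 0.9297.

T = 0.930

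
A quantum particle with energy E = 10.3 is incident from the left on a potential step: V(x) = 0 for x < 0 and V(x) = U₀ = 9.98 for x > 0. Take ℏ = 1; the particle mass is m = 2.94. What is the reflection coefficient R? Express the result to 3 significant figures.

The wavenumbers are k₁ = √(2mE)/ℏ = 7.782 on the left and k₂ = √(2m(E − U₀))/ℏ = 1.372 on the right.
Continuity of ψ and ψ′ at the step yields the reflection amplitude r = (k₁ − k₂)/(k₁ + k₂) = 0.7003; thus R = |r|² = 0.4904, T = 0.5096.

R = 0.490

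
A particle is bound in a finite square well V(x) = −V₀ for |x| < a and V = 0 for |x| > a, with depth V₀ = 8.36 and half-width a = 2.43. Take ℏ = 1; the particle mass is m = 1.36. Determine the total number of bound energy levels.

N = 8

Define the well-strength parameter z₀ = (a/ℏ)√(2mV₀) = 2.43 × √(2·1.36·8.36) = 11.59.
The even/odd transcendental equations gain one root per π/2 in z₀, giving N = 1 + ⌊2z₀/π⌋ = 1 + ⌊7.377⌋ = 8.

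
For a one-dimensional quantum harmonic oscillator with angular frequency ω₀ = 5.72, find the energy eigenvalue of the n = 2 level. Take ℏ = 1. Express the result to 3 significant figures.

E = 14.3

The oscillator eigenvalues are E_n = ℏω₀(n + ½), so E_2 = 5.72 × 2.5 = 14.30.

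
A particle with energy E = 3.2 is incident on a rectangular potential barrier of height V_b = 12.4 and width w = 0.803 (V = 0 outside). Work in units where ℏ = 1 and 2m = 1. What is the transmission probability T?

E < V_b: inside the barrier ψ ∝ e^{±κx} with κ = √(2m(V_b − E))/ℏ = 3.033.
κw = 2.436, sinh(κw) = 5.668.
The exact tunnelling result is T⁻¹ = 1 + V_b² sinh²(κw) / [4E(V_b − E)] = 42.94, so T = 0.0233.

T = 0.0233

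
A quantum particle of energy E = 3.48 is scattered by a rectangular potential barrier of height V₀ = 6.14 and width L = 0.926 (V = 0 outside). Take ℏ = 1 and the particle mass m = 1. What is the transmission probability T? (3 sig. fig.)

T = 0.0534

E < V₀: inside the barrier ψ ∝ e^{±κx} with κ = √(2m(V₀ − E))/ℏ = 2.307.
κL = 2.136, sinh(κL) = 4.173.
The exact tunnelling result is T⁻¹ = 1 + V₀² sinh²(κL) / [4E(V₀ − E)] = 18.73, so T = 0.0534.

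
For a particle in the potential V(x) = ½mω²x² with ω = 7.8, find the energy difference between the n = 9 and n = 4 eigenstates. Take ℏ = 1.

E_n = ℏω(n + ½), so ΔE = (9 − 4) ℏω = 5 × 7.8 = 39.00.

ΔE = 39.0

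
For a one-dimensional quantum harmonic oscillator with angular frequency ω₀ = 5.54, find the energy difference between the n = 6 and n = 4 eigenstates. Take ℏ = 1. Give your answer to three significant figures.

ΔE = 11.1

E_n = ℏω₀(n + ½), so ΔE = (6 − 4) ℏω₀ = 2 × 5.54 = 11.08.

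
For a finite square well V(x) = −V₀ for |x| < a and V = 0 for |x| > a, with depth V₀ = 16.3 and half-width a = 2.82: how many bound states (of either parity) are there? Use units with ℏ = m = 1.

N = 11

Define the well-strength parameter z₀ = (a/ℏ)√(2mV₀) = 2.82 × √(2·1·16.3) = 16.10.
A new bound state (alternating even/odd) appears each time z₀ passes a multiple of π/2, so N = ⌊2z₀/π⌋ + 1 = ⌊10.25⌋ + 1 = 11.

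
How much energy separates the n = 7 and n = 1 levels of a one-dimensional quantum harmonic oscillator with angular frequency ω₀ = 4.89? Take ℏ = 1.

ΔE = 29.3

E_n = ℏω₀(n + ½), so ΔE = (7 − 1) ℏω₀ = 6 × 4.89 = 29.34.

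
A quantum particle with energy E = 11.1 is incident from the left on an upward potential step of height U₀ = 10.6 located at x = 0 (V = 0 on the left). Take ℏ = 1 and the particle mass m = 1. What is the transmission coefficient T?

T = 0.578

The wavenumbers are k₁ = √(2mE)/ℏ = 4.712 on the left and k₂ = √(2m(E − U₀))/ℏ = 1.000 on the right.
Continuity of ψ and ψ′ at the step yields the reflection amplitude r = (k₁ − k₂)/(k₁ + k₂) = 0.6498; thus R = |r|² = 0.4223, T = 0.5777.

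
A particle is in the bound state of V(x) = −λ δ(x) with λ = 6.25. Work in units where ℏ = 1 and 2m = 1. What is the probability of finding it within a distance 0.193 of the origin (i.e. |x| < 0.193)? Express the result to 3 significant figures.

P = 0.701

The normalised bound state is ψ = √κ e^{−κ|x|} with κ = mλ/ℏ² = 3.125.
P(|x| < d) = ∫_{−d}^{d} κ e^{−2κ|x|} dx = 1 − e^{−2κd} = 1 − e^{−1.206} = 0.7007.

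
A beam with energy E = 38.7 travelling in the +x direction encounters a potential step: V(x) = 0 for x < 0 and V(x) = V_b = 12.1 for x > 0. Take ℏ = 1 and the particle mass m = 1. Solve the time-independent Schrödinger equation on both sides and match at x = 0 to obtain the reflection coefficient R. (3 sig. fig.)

R = 0.00873

On each side the TISE gives plane waves with k = √(2m(E − V))/ℏ: k₁ = √(2·1·38.7) = 8.798, k₂ = √(2·1·26.6) = 7.294.
Matching ψ and ψ′ at x = 0 gives r = (k₁ − k₂)/(k₁ + k₂), so R = r² = 0.008735 and T = 1 − R = 0.9913.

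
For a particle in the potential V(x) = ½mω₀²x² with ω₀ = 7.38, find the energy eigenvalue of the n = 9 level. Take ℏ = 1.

E = 70.1

Using E_n = (n + ½)ℏω₀: E_9 = 9.5 × 7.38 = 70.11.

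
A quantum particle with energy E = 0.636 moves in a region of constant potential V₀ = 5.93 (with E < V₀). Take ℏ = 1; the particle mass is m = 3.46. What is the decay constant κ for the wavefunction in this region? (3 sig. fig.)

Since E < V₀ the TISE in this region is ψ'' = κ²ψ with κ = √(2m(V₀ − E))/ℏ.
κ = √(2 × 3.46 × 5.294) = 6.053.

κ = 6.05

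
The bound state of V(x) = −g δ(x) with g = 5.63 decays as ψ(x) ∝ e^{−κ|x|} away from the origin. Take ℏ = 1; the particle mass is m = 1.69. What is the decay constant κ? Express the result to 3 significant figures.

κ = 9.51

Integrating the TISE across x = 0 gives the cusp condition ψ'(0⁺) − ψ'(0⁻) = −(2mg/ℏ²)ψ(0).
With ψ ∝ e^{−κ|x|} this yields −2κ = −2mg/ℏ², so κ = mg/ℏ² = 9.515.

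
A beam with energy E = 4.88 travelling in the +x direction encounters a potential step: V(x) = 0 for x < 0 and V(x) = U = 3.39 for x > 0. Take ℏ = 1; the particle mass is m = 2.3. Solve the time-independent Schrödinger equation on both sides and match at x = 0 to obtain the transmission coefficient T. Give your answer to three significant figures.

T = 0.917

The wavenumbers are k₁ = √(2mE)/ℏ = 4.738 on the left and k₂ = √(2m(E − U))/ℏ = 2.618 on the right.
Matching ψ and ψ′ at x = 0 gives r = (k₁ − k₂)/(k₁ + k₂), so R = r² = 0.08305 and T = 1 − R = 0.9169.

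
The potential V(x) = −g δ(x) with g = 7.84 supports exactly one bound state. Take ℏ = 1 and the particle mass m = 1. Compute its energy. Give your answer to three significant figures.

E = -30.7

The bound state is ψ(x) = √κ e^{−κ|x|}. The derivative jump ψ'(0⁺) − ψ'(0⁻) = −(2mg/ℏ²)ψ(0) fixes κ = mg/ℏ² = 7.840.
Then E = −ℏ²κ²/(2m) = −mg²/(2ℏ²) = -30.73.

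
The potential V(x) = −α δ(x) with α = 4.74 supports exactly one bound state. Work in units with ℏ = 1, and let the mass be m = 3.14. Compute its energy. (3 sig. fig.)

The bound state is ψ(x) = √κ e^{−κ|x|}. The derivative jump ψ'(0⁺) − ψ'(0⁻) = −(2mα/ℏ²)ψ(0) fixes κ = mα/ℏ² = 14.88.
Then E = −ℏ²κ²/(2m) = −mα²/(2ℏ²) = -35.27.

E = -35.3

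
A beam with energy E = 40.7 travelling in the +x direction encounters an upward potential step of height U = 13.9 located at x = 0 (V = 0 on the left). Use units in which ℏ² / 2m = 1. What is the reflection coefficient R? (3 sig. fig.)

R = 0.0108

On each side the TISE gives plane waves with k = √(2m(E − V))/ℏ: k₁ = √(2·½·40.7) = 6.380, k₂ = √(2·½·26.8) = 5.177.
Continuity of ψ and ψ′ at the step yields the reflection amplitude r = (k₁ − k₂)/(k₁ + k₂) = 0.1041; thus R = |r|² = 0.01083, T = 0.9892.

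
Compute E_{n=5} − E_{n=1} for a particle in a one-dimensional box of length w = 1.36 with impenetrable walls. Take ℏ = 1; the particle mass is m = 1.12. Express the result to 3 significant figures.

E_n = n²π²ℏ²/(2mw²), so ΔE = (5² − 1²) π²ℏ²/(2mw²).
ΔE = 24 × π² / (2 × 1.12 × 1.36²) = 57.17.

ΔE = 57.2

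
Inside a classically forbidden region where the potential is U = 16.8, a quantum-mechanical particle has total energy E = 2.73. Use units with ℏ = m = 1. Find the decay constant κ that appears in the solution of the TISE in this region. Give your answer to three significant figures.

κ = 5.30

Since E < U the TISE in this region is ψ'' = κ²ψ with κ = √(2m(U − E))/ℏ.
κ = √(2 × 1 × 14.07) = 5.305.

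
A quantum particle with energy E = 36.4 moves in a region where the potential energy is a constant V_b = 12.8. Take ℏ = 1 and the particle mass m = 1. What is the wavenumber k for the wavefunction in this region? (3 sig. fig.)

k = 6.87

With E > V_b the solution is oscillatory, ψ ∝ e^{±ikx} with k = √(2m(E − V_b))/ℏ.
k = √(2 × 1 × 23.6) = 6.870.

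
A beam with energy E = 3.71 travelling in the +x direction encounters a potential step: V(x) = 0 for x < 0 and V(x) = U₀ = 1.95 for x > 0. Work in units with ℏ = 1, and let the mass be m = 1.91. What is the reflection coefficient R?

R = 0.0340

The wavenumbers are k₁ = √(2mE)/ℏ = 3.765 on the left and k₂ = √(2m(E − U₀))/ℏ = 2.593 on the right.
Matching ψ and ψ′ at x = 0 gives r = (k₁ − k₂)/(k₁ + k₂), so R = r² = 0.03397 and T = 1 − R = 0.9660.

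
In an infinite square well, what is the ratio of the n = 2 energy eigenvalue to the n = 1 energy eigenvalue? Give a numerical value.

4

E_n = n²π²ℏ²/(2mL²) so the ratio is n₂²/n₁² = 4/1 = 4.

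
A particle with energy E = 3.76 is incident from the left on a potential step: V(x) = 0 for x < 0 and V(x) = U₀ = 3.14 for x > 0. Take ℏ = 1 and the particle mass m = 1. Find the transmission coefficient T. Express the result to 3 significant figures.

On each side the TISE gives plane waves with k = √(2m(E − V))/ℏ: k₁ = √(2·1·3.76) = 2.742, k₂ = √(2·1·0.62) = 1.114.
Matching ψ and ψ′ at x = 0 gives r = (k₁ − k₂)/(k₁ + k₂), so R = r² = 0.1784 and T = 1 − R = 0.8216.

T = 0.822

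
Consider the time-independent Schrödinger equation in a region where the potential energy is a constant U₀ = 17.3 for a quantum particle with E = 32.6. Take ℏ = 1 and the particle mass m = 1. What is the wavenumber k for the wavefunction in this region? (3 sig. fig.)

k = 5.53

With E > U₀ the solution is oscillatory, ψ ∝ e^{±ikx} with k = √(2m(E − U₀))/ℏ.
k = √(2 × 1 × 15.3) = 5.532.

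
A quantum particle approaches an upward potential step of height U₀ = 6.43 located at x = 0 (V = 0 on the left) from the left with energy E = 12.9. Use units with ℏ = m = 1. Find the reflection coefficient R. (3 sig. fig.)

The wavenumbers are k₁ = √(2mE)/ℏ = 5.079 on the left and k₂ = √(2m(E − U₀))/ℏ = 3.597 on the right.
Matching ψ and ψ′ at x = 0 gives r = (k₁ − k₂)/(k₁ + k₂), so R = r² = 0.02918 and T = 1 − R = 0.9708.

R = 0.0292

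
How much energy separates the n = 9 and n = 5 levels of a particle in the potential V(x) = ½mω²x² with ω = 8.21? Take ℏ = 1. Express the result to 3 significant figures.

E_n = ℏω(n + ½), so ΔE = (9 − 5) ℏω = 4 × 8.21 = 32.84.

ΔE = 32.8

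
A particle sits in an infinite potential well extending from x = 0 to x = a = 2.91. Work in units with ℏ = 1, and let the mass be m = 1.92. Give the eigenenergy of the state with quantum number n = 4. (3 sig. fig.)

The infinite-well eigenfunctions ψ_n = √(2/a) sin(nπx/a) vanish at both walls, giving E_n = n²π²ℏ²/(2ma²).
E_4 = 4² × π² / (2 × 1.92 × 2.91²) = 4.856.

E = 4.86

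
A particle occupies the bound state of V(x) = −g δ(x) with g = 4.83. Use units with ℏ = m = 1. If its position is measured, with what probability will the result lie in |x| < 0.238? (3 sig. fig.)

P = 0.900

The normalised bound state is ψ = √κ e^{−κ|x|} with κ = mg/ℏ² = 4.830.
P(|x| < d) = ∫_{−d}^{d} κ e^{−2κ|x|} dx = 1 − e^{−2κd} = 1 − e^{−2.299} = 0.8996.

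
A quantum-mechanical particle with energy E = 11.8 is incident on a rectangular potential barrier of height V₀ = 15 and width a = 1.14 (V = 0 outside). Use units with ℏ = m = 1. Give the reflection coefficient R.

R = 0.992

E < V₀: inside the barrier ψ ∝ e^{±κx} with κ = √(2m(V₀ − E))/ℏ = 2.530.
κa = 2.884, sinh(κa) = 8.915.
The exact tunnelling result is T⁻¹ = 1 + V₀² sinh²(κa) / [4E(V₀ − E)] = 119.4, so T = 0.00838.
R = 1 − T = 0.992.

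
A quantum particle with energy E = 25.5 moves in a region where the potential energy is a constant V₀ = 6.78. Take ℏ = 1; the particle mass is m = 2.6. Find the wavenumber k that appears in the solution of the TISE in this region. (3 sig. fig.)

With E > V₀ the solution is oscillatory, ψ ∝ e^{±ikx} with k = √(2m(E − V₀))/ℏ.
k = √(2 × 2.6 × 18.72) = 9.866.

k = 9.87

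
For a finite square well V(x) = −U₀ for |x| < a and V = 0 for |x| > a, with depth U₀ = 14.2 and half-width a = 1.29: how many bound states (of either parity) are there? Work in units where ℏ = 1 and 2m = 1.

The dimensionless depth is z₀ = a√(2mU₀)/ℏ = 1.29 × √(14.20) = 4.861.
The even/odd transcendental equations gain one root per π/2 in z₀, giving N = 1 + ⌊2z₀/π⌋ = 1 + ⌊3.095⌋ = 4.

N = 4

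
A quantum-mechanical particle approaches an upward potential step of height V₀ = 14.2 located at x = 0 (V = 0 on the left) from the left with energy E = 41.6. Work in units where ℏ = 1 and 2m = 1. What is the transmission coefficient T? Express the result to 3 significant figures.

On each side the TISE gives plane waves with k = √(2m(E − V))/ℏ: k₁ = √(2·½·41.6) = 6.450, k₂ = √(2·½·27.4) = 5.235.
Matching ψ and ψ′ at x = 0 gives r = (k₁ − k₂)/(k₁ + k₂), so R = r² = 0.01082 and T = 1 − R = 0.9892.

T = 0.989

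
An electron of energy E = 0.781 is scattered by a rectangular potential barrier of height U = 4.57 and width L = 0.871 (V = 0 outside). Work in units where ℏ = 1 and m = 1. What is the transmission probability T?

T = 0.0187

Since E < U the interior solution is evanescent with decay constant κ = √(2m(U − E))/ℏ = 2.753.
κL = 2.398, sinh(κL) = 5.453.
Matching ψ, ψ′ at both faces gives T = [1 + U² sinh²(κL) / (4E(U − E))]⁻¹ = 1/53.47 = 0.0187.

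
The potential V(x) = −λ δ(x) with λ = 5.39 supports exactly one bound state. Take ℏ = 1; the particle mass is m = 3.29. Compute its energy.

The bound state is ψ(x) = √κ e^{−κ|x|}. The derivative jump ψ'(0⁺) − ψ'(0⁻) = −(2mλ/ℏ²)ψ(0) fixes κ = mλ/ℏ² = 17.73.
Then E = −ℏ²κ²/(2m) = −mλ²/(2ℏ²) = -47.79.

E = -47.8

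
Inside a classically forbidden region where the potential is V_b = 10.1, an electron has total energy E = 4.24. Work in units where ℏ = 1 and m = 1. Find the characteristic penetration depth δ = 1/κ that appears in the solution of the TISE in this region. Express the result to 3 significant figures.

δ = 0.292

Since E < V_b the TISE in this region is ψ'' = κ²ψ with κ = √(2m(V_b − E))/ℏ.
κ = √(2 × 1 × 5.86) = 3.423. The penetration depth is δ = 1/κ = 0.292.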